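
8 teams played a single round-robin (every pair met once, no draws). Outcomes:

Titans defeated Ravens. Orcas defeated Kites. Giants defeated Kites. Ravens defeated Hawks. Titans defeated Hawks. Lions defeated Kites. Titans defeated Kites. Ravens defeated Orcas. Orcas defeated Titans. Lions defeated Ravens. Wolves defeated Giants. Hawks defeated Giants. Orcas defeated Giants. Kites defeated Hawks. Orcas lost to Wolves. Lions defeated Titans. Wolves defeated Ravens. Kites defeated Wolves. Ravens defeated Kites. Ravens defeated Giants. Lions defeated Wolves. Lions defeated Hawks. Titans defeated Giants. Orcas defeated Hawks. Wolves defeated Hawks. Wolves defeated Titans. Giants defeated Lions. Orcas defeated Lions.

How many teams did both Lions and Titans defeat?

3

Lions beat: Wolves, Kites, Ravens, Hawks, Titans.
Titans beat: Kites, Ravens, Hawks, Giants.
Both beat: Kites, Ravens, Hawks — 3.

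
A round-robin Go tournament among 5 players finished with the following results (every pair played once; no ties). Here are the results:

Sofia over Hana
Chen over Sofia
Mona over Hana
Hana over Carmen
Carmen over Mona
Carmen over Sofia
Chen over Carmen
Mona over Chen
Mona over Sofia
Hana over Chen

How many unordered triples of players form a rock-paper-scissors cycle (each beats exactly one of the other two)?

4

Of the C(5,3) = 10 triples, the cyclic ones are: {Chen, Mona, Carmen}; {Chen, Sofia, Hana}; {Mona, Carmen, Hana}; {Carmen, Sofia, Hana}.
That is 4.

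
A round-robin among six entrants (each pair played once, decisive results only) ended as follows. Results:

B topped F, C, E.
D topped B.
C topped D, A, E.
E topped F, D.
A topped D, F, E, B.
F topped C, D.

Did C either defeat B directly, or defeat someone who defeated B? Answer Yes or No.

Yes

C did not beat B directly.
C beat A, D, E. Of those, A beat B.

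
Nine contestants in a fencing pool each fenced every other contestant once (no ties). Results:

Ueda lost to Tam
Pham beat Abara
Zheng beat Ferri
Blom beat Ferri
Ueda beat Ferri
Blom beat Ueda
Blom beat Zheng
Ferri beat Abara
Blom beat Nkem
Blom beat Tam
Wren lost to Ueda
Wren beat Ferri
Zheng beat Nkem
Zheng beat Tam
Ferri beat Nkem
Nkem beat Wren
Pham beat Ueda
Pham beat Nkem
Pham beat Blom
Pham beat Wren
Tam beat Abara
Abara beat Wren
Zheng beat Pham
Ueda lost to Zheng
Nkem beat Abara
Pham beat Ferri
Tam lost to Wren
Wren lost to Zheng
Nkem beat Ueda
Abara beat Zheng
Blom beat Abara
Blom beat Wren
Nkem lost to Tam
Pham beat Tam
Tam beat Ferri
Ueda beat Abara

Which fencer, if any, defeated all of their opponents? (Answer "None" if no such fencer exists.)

None

Highest win total is Pham with 7 (out of 8 possible).
Pham lost to Zheng, so no fencer went undefeated.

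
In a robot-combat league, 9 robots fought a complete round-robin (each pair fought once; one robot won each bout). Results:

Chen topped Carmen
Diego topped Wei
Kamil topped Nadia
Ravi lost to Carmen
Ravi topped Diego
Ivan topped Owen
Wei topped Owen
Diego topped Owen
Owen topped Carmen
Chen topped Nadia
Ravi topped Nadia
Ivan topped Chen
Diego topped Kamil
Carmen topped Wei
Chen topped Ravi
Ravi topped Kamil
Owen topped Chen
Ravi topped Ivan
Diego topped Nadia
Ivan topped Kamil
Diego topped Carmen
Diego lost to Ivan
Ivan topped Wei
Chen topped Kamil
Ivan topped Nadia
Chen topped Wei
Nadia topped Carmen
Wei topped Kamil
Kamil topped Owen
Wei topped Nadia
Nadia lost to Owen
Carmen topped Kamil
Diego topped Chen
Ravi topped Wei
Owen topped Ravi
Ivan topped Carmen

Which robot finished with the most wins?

Win totals: Carmen 3, Owen 4, Ravi 5, Wei 3, Kamil 2, Chen 5, Ivan 7, Nadia 1, Diego 6.
Ivan leads with 7 wins (next highest: 6).

Ivan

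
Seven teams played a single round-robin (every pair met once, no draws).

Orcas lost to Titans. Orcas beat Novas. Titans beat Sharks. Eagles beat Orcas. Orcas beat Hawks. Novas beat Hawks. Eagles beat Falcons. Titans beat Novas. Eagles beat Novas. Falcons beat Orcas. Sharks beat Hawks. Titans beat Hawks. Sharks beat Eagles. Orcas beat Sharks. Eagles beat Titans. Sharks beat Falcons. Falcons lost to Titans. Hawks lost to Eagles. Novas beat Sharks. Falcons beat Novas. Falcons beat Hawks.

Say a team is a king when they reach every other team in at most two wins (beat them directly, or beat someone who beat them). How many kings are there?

3

Falcons cannot reach Eagles, Titans in two steps.
Eagles reaches everyone (king).
Novas cannot reach Titans, Orcas in two steps.
Titans reaches everyone (king).
Orcas cannot reach Titans in two steps.
Hawks cannot reach Falcons, Eagles, Novas, Titans, Orcas, Sharks in two steps.
Sharks reaches everyone (king).
Kings: Eagles, Titans, Sharks — 3.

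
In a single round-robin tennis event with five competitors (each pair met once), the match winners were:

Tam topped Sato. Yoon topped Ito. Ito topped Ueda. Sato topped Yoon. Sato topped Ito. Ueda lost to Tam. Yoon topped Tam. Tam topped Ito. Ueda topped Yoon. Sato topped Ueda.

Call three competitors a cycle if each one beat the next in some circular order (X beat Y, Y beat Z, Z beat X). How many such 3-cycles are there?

Of the C(5,3) = 10 triples, the cyclic ones are: {Tam, Sato, Yoon}; {Tam, Yoon, Ueda}; {Ito, Yoon, Ueda}.
That is 3.

3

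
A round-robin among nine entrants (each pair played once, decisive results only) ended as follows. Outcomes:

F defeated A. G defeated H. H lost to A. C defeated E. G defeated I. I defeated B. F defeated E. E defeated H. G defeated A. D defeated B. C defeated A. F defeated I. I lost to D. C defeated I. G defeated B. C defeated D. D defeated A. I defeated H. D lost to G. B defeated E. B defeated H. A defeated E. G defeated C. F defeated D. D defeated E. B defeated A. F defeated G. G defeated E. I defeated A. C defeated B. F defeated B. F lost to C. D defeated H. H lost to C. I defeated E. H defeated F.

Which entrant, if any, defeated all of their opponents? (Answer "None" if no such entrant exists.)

Highest win total is G with 7 (out of 8 possible).
G lost to F, so no entrant went undefeated.

None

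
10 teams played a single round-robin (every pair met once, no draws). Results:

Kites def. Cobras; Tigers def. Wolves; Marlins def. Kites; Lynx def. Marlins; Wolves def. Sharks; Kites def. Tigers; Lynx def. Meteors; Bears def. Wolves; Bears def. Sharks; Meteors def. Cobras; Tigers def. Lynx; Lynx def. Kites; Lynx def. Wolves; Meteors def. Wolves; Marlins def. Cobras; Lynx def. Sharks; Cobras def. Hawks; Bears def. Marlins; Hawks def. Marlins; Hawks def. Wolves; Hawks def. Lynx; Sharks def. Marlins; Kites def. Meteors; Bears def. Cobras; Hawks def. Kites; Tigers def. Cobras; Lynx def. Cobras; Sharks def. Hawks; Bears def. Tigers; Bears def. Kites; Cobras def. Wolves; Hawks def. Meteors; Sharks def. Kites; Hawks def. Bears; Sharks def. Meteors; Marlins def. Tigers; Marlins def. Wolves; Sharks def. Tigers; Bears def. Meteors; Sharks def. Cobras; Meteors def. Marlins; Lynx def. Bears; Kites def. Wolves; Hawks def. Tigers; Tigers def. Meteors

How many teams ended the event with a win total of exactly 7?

Win totals: Meteors 3, Hawks 7, Tigers 4, Bears 7, Marlins 4, Kites 4, Cobras 2, Wolves 1, Lynx 7, Sharks 6.
Exactly 7: Hawks, Bears, Lynx — 3 teams.

3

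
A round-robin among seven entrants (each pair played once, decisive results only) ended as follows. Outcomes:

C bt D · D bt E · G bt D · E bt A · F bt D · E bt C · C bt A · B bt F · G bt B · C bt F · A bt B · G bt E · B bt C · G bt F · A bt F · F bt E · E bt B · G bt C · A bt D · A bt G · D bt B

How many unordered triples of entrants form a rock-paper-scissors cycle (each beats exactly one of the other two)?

Win totals: A 4, B 2, C 3, D 2, E 3, F 2, G 5.
An entrant with w wins dominates both others in C(w,2) triples; summing gives 6 + 1 + 3 + 1 + 3 + 1 + 10 = 25 transitive triples.
Total triples C(7,3) = 35, so cyclic triples = 35 − 25 = 10.

10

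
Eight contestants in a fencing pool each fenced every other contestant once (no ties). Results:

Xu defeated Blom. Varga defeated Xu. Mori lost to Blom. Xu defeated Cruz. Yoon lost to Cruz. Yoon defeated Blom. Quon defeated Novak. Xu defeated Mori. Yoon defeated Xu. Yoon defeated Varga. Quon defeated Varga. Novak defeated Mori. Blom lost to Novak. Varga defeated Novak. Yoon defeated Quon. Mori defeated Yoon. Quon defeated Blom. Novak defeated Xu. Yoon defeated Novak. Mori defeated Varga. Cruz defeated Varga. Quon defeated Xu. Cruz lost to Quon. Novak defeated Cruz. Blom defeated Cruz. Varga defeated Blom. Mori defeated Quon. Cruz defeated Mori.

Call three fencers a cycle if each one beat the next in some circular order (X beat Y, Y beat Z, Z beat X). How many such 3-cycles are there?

17

Win totals: Mori 3, Xu 3, Blom 2, Novak 4, Cruz 3, Quon 5, Varga 3, Yoon 5.
A fencer with w wins dominates both others in C(w,2) triples; summing gives 3 + 3 + 1 + 6 + 3 + 10 + 3 + 10 = 39 transitive triples.
Total triples C(8,3) = 56, so cyclic triples = 56 − 39 = 17.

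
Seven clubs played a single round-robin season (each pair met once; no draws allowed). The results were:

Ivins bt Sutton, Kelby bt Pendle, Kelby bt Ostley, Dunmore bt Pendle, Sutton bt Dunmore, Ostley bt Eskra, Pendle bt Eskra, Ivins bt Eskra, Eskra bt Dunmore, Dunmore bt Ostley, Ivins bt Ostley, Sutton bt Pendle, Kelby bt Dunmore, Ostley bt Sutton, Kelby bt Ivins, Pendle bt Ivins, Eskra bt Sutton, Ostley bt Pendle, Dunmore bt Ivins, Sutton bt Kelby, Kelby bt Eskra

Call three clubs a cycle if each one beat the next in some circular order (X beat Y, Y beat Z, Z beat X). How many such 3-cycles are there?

Win totals: Pendle 2, Ivins 3, Ostley 3, Sutton 3, Eskra 2, Kelby 5, Dunmore 3.
A club with w wins dominates both others in C(w,2) triples; summing gives 1 + 3 + 3 + 3 + 1 + 10 + 3 = 24 transitive triples.
Total triples C(7,3) = 35, so cyclic triples = 35 − 24 = 11.

11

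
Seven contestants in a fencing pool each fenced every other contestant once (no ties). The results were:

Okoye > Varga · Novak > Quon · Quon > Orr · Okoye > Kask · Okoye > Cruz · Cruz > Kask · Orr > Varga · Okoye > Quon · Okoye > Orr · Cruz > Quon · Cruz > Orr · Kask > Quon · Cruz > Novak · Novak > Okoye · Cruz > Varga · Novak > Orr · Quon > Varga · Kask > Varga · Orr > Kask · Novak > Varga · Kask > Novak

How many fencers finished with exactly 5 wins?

Win totals: Cruz 5, Kask 3, Varga 0, Orr 2, Quon 2, Novak 4, Okoye 5.
Exactly 5: Cruz, Okoye — 2 fencers.

2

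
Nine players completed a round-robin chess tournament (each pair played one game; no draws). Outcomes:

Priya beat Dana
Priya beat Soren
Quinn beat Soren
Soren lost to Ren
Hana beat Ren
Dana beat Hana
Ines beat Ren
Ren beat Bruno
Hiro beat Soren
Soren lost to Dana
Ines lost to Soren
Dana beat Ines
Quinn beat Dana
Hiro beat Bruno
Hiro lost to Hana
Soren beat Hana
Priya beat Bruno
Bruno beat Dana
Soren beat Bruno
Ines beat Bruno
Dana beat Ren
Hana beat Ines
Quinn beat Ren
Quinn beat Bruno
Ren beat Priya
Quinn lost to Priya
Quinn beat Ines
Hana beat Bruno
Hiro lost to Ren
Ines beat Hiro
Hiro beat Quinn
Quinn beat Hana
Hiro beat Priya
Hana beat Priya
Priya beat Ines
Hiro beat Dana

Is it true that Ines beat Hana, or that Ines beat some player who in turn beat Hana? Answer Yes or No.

No

Ines did not beat Hana directly.
Ines beat Bruno, Ren, Hiro, but each of them lost to Hana. No two-step path.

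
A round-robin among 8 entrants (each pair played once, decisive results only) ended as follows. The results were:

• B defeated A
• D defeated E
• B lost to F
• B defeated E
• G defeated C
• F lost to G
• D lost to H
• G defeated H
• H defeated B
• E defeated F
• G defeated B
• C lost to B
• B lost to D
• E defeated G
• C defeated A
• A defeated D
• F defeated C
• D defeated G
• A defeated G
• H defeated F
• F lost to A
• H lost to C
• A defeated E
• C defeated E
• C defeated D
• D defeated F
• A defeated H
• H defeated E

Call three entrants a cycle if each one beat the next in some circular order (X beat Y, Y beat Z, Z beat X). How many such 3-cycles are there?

17

Win totals: A 5, B 3, C 4, D 4, E 2, F 2, G 4, H 4.
An entrant with w wins dominates both others in C(w,2) triples; summing gives 10 + 3 + 6 + 6 + 1 + 1 + 6 + 6 = 39 transitive triples.
Total triples C(8,3) = 56, so cyclic triples = 56 − 39 = 17.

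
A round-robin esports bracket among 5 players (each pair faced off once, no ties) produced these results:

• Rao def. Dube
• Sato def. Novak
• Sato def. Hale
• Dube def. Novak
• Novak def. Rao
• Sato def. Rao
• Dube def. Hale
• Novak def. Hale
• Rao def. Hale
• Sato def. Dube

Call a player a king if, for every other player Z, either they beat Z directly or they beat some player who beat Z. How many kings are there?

1

Novak cannot reach Sato in two steps.
Sato reaches everyone (king).
Hale cannot reach Novak, Sato, Dube, Rao in two steps.
Dube cannot reach Sato in two steps.
Rao cannot reach Sato in two steps.
Kings: Sato — 1.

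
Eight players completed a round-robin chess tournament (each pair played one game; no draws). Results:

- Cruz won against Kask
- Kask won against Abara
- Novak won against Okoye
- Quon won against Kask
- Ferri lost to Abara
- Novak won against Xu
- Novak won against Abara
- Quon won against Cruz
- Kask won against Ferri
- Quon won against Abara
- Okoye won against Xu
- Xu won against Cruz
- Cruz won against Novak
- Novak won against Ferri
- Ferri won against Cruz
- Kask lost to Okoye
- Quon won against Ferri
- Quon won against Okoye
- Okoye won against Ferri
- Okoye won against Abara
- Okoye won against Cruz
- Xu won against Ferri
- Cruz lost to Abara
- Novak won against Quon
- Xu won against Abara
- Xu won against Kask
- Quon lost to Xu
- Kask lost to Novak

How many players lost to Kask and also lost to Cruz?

Kask beat: Ferri, Abara.
Cruz beat: Novak, Kask.
No one was beaten by both.

0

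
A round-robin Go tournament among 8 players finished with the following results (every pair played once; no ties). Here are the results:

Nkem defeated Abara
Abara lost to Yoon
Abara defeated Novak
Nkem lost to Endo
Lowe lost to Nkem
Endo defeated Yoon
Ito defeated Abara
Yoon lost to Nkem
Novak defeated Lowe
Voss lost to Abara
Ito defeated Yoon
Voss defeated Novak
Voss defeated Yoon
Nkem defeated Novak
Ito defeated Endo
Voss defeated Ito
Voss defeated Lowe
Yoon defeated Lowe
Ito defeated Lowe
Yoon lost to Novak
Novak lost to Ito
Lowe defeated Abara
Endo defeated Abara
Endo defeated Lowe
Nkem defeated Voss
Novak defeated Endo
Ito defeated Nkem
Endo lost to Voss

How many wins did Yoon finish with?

Yoon's results: beat Abara, Lowe; lost to Voss, Endo, Novak, Nkem, Ito.
That is 2 wins.

2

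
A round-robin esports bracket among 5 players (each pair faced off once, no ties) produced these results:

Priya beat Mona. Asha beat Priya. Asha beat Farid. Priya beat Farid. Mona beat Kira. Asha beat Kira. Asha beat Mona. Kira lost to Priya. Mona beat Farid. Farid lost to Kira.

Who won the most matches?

Asha

Win totals: Asha 4, Farid 0, Kira 1, Priya 3, Mona 2.
Asha leads with 4 wins (next highest: 3).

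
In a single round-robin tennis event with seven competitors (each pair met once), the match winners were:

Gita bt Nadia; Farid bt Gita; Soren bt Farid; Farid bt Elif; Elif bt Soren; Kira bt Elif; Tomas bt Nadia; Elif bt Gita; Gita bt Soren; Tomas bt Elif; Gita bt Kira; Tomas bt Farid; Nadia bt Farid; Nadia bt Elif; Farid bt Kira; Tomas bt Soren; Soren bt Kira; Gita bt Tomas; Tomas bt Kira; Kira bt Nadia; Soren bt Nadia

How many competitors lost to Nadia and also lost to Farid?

Nadia beat: Elif, Farid.
Farid beat: Gita, Elif, Kira.
Both beat: Elif — 1.

1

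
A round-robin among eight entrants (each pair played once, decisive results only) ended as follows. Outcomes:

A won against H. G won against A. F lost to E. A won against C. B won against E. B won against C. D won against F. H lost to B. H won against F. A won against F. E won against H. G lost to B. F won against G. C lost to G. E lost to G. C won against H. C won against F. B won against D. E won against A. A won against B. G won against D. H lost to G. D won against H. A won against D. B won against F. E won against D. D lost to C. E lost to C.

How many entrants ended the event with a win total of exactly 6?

Win totals: A 5, B 6, C 4, D 2, E 4, F 1, G 5, H 1.
Exactly 6: B — 1 entrant.

1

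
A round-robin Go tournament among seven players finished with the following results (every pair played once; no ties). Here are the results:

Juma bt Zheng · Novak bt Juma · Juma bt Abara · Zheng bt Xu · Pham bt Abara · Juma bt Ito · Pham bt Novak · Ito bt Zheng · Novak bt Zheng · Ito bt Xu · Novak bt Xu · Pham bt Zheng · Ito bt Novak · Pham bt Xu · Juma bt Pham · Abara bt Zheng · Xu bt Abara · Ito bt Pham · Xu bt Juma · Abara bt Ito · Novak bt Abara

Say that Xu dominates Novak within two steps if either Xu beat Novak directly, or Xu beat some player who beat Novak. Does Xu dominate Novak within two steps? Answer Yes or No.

No

Xu did not beat Novak directly.
Xu beat Juma, Abara, but each of them lost to Novak. No two-step path.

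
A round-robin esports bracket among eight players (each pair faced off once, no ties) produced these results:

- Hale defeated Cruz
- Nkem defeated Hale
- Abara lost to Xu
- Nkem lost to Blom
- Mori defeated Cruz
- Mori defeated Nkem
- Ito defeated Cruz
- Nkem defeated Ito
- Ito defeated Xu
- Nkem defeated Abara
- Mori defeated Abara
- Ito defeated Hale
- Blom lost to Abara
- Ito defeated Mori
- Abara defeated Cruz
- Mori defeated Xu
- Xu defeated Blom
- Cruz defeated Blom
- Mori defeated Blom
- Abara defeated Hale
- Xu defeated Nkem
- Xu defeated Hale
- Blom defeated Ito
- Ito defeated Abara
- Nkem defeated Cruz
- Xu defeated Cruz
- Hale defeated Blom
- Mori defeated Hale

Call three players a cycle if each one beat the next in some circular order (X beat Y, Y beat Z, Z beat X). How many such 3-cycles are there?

Win totals: Mori 6, Hale 2, Xu 5, Cruz 1, Abara 3, Blom 2, Ito 5, Nkem 4.
A player with w wins dominates both others in C(w,2) triples; summing gives 15 + 1 + 10 + 0 + 3 + 1 + 10 + 6 = 46 transitive triples.
Total triples C(8,3) = 56, so cyclic triples = 56 − 46 = 10.

10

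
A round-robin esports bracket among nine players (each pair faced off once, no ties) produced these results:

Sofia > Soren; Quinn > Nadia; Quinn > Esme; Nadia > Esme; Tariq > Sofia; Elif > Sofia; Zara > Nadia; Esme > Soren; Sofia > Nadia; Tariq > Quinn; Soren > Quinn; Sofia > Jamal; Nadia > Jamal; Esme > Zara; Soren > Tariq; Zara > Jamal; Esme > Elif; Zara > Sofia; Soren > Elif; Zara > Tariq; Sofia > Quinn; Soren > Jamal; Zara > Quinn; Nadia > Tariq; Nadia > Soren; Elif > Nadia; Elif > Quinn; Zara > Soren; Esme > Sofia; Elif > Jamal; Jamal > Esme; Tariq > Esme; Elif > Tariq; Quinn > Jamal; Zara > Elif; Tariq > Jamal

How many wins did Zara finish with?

Zara's results: beat Sofia, Soren, Tariq, Elif, Quinn, Jamal, Nadia; lost to Esme.
That is 7 wins.

7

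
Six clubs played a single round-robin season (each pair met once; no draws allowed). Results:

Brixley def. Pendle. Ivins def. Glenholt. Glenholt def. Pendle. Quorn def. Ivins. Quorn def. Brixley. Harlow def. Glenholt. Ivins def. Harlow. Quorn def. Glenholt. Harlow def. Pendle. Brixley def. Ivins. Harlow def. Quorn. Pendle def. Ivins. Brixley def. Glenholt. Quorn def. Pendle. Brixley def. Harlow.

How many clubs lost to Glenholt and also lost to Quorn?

Glenholt beat: Pendle.
Quorn beat: Brixley, Pendle, Glenholt, Ivins.
Both beat: Pendle — 1.

1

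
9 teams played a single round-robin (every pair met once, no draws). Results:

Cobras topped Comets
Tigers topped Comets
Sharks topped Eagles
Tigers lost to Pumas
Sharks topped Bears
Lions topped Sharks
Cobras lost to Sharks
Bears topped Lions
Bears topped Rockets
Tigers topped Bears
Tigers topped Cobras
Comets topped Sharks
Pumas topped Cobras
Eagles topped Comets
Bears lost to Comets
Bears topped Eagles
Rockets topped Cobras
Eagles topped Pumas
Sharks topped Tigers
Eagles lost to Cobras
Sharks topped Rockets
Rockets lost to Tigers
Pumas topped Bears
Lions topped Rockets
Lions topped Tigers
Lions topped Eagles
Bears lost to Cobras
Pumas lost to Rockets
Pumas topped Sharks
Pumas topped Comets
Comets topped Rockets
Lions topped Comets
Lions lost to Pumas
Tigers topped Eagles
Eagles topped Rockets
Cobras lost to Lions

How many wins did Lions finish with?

Lions' results: beat Comets, Eagles, Cobras, Tigers, Sharks, Rockets; lost to Pumas, Bears.
That is 6 wins.

6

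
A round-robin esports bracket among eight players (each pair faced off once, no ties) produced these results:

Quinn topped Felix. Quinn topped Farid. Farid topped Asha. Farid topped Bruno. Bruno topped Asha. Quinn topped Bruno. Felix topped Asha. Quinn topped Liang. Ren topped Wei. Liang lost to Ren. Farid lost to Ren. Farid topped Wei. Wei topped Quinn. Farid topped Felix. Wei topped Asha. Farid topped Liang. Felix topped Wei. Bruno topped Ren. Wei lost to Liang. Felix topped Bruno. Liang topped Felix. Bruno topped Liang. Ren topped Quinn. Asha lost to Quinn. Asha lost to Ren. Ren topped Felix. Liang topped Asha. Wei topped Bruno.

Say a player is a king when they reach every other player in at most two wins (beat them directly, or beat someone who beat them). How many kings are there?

5

Bruno reaches everyone (king).
Felix cannot reach Farid in two steps.
Farid reaches everyone (king).
Quinn reaches everyone (king).
Asha cannot reach Bruno, Felix, Farid, Quinn, Wei, Liang, Ren in two steps.
Wei reaches everyone (king).
Liang cannot reach Farid, Ren in two steps.
Ren reaches everyone (king).
Kings: Bruno, Farid, Quinn, Wei, Ren — 5.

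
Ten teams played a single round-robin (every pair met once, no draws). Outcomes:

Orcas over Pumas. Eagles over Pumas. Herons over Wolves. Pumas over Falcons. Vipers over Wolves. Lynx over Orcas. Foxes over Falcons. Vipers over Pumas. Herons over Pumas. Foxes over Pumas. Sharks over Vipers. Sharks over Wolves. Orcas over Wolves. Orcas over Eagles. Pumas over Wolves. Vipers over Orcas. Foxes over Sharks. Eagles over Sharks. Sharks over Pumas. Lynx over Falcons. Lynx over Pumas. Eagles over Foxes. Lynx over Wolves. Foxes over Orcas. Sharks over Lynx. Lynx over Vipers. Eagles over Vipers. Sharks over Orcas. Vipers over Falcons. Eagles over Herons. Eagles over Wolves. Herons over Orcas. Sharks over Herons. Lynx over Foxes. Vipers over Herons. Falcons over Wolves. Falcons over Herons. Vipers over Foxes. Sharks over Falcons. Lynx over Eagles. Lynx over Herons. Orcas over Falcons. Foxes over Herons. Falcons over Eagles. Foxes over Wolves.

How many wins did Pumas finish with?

2

Pumas' results: beat Falcons, Wolves; lost to Eagles, Lynx, Foxes, Vipers, Sharks, Orcas, Herons.
That is 2 wins.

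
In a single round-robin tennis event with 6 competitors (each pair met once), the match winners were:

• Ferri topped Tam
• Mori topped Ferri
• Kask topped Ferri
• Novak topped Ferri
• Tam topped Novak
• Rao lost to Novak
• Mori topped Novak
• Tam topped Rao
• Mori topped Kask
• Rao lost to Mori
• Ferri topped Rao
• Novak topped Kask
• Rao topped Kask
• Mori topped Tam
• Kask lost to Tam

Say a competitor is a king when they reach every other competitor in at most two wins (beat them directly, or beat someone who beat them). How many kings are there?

Ferri cannot reach Mori in two steps.
Tam cannot reach Mori in two steps.
Novak cannot reach Mori in two steps.
Mori reaches everyone (king).
Kask cannot reach Novak, Mori in two steps.
Rao cannot reach Tam, Novak, Mori in two steps.
Kings: Mori — 1.

1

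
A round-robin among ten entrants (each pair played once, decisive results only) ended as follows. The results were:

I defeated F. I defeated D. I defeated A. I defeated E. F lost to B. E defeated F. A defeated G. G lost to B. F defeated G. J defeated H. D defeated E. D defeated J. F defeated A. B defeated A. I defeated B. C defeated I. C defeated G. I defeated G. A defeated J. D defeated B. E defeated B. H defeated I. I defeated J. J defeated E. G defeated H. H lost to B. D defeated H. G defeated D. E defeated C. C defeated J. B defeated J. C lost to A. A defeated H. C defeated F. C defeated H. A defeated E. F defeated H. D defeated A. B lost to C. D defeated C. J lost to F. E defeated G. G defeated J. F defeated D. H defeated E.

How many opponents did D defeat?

D's results: beat A, B, C, E, H, J; lost to F, G, I.
That is 6 wins.

6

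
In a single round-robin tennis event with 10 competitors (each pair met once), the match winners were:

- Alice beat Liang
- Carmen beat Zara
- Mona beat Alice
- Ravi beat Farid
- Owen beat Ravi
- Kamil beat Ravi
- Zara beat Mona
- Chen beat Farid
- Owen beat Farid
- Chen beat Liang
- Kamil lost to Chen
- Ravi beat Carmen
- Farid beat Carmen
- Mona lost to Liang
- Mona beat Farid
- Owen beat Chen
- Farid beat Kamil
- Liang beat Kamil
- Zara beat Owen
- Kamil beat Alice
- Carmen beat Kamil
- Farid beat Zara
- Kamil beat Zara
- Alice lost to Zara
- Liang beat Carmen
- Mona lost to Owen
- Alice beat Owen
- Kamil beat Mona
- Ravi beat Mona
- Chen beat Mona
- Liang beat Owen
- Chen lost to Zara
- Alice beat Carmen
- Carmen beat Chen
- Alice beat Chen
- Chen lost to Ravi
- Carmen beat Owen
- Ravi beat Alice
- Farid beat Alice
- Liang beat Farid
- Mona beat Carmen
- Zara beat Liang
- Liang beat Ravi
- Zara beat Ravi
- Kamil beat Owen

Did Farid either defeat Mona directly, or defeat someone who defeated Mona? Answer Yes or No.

Yes

Farid did not beat Mona directly.
Farid beat Zara, Carmen, Kamil, Alice. Of those, Zara beat Mona.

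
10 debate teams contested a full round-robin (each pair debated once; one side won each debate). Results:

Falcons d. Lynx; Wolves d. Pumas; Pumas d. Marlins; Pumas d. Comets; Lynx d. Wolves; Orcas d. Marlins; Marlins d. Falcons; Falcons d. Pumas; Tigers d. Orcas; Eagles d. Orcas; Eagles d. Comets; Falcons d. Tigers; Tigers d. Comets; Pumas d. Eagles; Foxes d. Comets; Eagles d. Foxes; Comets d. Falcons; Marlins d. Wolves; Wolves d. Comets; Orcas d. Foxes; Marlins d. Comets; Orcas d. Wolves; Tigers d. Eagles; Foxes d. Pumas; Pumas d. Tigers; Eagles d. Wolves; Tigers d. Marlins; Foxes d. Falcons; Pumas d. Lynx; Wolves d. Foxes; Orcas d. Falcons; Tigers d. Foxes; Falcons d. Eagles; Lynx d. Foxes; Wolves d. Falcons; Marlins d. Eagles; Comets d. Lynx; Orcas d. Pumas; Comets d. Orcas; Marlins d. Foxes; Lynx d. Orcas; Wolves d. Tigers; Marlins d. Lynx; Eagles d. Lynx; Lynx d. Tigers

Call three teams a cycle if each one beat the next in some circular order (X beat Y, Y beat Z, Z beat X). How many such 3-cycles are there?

Win totals: Falcons 4, Marlins 6, Eagles 5, Lynx 4, Pumas 5, Wolves 5, Foxes 3, Tigers 5, Orcas 5, Comets 3.
A team with w wins dominates both others in C(w,2) triples; summing gives 6 + 15 + 10 + 6 + 10 + 10 + 3 + 10 + 10 + 3 = 83 transitive triples.
Total triples C(10,3) = 120, so cyclic triples = 120 − 83 = 37.

37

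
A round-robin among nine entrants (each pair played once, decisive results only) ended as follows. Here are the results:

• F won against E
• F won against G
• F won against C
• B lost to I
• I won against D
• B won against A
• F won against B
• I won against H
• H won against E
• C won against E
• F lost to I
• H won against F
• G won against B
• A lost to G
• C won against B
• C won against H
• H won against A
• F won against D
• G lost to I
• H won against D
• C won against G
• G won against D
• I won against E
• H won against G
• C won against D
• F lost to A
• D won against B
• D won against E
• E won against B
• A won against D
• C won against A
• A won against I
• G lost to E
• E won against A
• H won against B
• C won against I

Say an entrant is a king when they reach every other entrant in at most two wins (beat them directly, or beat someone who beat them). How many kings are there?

A reaches everyone (king).
B cannot reach C, E, G, H in two steps.
C reaches everyone (king).
D cannot reach C, F, H, I in two steps.
E cannot reach C, H in two steps.
F reaches everyone (king).
G cannot reach C, H in two steps.
H reaches everyone (king).
I reaches everyone (king).
Kings: A, C, F, H, I — 5.

5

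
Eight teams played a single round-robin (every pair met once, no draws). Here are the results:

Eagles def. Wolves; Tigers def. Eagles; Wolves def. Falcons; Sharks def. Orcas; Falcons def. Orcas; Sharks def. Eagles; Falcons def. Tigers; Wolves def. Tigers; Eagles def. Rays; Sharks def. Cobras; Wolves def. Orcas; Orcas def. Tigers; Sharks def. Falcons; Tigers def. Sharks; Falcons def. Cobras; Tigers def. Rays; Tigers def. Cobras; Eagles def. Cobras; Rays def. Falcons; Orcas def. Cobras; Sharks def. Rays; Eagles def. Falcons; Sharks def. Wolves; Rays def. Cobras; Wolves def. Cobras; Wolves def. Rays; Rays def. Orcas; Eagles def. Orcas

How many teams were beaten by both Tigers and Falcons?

1

Tigers beat: Eagles, Cobras, Rays, Sharks.
Falcons beat: Orcas, Tigers, Cobras.
Both beat: Cobras — 1.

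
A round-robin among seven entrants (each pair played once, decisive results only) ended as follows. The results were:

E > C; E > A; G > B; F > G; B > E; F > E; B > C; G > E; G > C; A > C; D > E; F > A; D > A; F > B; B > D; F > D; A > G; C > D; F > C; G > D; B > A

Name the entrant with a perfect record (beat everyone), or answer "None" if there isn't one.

F

F has 6 wins out of 6 opponents — a perfect record.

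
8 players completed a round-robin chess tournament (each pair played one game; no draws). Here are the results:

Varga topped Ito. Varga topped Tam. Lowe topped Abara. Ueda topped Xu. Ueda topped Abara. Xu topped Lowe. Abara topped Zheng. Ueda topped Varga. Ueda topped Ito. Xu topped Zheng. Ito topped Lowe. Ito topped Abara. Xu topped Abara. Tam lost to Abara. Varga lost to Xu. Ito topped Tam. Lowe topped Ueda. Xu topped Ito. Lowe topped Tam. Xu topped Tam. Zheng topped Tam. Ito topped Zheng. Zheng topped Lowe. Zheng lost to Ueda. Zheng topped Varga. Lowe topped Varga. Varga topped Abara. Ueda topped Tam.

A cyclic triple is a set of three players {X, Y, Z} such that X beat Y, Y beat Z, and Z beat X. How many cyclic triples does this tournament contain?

Win totals: Tam 0, Xu 6, Varga 3, Abara 2, Ito 4, Lowe 4, Zheng 3, Ueda 6.
A player with w wins dominates both others in C(w,2) triples; summing gives 0 + 15 + 3 + 1 + 6 + 6 + 3 + 15 = 49 transitive triples.
Total triples C(8,3) = 56, so cyclic triples = 56 − 49 = 7.

7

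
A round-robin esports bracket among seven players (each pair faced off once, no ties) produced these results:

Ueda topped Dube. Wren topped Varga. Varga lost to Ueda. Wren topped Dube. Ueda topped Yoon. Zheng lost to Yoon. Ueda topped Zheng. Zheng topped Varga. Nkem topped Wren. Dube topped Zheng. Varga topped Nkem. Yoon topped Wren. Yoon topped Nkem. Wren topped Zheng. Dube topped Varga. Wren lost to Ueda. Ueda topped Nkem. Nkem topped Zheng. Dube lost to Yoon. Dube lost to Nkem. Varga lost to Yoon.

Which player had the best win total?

Ueda

Win totals: Yoon 5, Zheng 1, Dube 2, Nkem 3, Varga 1, Wren 3, Ueda 6.
Ueda leads with 6 wins (next highest: 5).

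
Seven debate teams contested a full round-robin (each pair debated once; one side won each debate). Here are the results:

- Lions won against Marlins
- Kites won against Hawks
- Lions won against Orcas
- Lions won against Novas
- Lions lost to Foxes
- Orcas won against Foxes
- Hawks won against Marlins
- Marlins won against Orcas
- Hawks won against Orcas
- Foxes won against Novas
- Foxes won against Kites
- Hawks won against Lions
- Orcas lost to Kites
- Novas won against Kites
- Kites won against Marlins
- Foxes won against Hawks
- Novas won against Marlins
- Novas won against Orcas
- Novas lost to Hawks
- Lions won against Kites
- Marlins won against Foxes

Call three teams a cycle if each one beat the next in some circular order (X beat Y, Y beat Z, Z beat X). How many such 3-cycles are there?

Win totals: Foxes 4, Hawks 4, Marlins 2, Orcas 1, Novas 3, Kites 3, Lions 4.
A team with w wins dominates both others in C(w,2) triples; summing gives 6 + 6 + 1 + 0 + 3 + 3 + 6 = 25 transitive triples.
Total triples C(7,3) = 35, so cyclic triples = 35 − 25 = 10.

10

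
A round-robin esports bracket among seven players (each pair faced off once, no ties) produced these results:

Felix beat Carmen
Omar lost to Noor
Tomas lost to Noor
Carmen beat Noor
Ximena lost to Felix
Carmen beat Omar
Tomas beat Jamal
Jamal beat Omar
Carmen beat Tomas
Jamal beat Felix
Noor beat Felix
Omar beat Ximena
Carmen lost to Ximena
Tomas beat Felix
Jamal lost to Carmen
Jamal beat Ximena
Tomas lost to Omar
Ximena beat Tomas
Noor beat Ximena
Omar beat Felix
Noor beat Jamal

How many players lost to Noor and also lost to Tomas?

Noor beat: Felix, Omar, Ximena, Tomas, Jamal.
Tomas beat: Felix, Jamal.
Both beat: Felix, Jamal — 2.

2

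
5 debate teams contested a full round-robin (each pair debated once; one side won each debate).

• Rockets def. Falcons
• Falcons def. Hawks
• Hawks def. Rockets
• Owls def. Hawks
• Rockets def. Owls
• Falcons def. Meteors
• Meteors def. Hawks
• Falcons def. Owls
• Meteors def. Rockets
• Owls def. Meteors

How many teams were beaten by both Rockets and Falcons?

Rockets beat: Owls, Falcons.
Falcons beat: Owls, Hawks, Meteors.
Both beat: Owls — 1.

1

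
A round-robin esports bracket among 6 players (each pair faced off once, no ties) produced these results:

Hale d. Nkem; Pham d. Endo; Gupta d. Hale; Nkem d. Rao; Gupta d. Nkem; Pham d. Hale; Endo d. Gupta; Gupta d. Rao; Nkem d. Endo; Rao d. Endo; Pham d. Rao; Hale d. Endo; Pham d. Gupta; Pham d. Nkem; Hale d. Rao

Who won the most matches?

Pham

Win totals: Gupta 3, Endo 1, Pham 5, Nkem 2, Rao 1, Hale 3.
Pham leads with 5 wins (next highest: 3).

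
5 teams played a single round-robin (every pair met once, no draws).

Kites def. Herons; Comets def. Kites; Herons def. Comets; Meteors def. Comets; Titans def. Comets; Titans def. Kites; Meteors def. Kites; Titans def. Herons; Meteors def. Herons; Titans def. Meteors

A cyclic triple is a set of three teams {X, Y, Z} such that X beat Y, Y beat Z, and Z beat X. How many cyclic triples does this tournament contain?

Win totals: Comets 1, Titans 4, Herons 1, Meteors 3, Kites 1.
A team with w wins dominates both others in C(w,2) triples; summing gives 0 + 6 + 0 + 3 + 0 = 9 transitive triples.
Total triples C(5,3) = 10, so cyclic triples = 10 − 9 = 1.

1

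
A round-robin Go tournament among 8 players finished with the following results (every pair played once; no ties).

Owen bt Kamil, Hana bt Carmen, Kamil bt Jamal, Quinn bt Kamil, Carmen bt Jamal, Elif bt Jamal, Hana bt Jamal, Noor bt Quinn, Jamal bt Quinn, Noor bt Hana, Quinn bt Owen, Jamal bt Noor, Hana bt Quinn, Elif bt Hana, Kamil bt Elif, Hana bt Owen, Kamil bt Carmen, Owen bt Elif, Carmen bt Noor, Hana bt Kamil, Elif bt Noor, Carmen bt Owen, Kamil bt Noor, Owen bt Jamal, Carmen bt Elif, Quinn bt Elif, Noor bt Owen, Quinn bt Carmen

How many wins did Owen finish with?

Owen's results: beat Kamil, Elif, Jamal; lost to Quinn, Noor, Hana, Carmen.
That is 3 wins.

3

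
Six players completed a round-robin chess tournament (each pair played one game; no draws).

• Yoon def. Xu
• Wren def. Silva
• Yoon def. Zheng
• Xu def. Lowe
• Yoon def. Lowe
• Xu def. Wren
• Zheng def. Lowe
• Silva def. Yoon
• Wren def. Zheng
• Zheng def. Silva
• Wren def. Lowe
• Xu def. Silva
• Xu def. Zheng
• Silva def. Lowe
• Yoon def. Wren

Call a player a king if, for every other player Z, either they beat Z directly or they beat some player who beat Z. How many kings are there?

Lowe cannot reach Wren, Zheng, Silva, Yoon, Xu in two steps.
Wren cannot reach Xu in two steps.
Zheng cannot reach Wren, Xu in two steps.
Silva reaches everyone (king).
Yoon reaches everyone (king).
Xu reaches everyone (king).
Kings: Silva, Yoon, Xu — 3.

3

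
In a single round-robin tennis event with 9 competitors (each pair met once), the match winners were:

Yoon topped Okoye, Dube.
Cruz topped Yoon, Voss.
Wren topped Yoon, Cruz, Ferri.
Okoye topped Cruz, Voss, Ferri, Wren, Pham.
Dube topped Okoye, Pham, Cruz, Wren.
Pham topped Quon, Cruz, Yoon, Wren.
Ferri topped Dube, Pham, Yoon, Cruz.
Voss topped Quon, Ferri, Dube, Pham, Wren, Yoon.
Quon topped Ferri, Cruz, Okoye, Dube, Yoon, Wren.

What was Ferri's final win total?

4

Ferri's results: beat Yoon, Cruz, Pham, Dube; lost to Quon, Okoye, Voss, Wren.
That is 4 wins.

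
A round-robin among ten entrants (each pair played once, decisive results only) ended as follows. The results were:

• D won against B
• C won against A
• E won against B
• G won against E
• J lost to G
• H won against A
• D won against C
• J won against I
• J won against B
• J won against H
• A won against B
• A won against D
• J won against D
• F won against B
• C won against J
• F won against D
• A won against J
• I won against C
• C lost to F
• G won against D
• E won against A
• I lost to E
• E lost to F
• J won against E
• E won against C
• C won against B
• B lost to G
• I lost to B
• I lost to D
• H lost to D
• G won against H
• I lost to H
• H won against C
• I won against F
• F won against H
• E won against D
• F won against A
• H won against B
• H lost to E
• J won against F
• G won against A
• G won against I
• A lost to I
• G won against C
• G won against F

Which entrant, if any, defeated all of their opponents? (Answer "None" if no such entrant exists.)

G

G has 9 wins out of 9 opponents — a perfect record.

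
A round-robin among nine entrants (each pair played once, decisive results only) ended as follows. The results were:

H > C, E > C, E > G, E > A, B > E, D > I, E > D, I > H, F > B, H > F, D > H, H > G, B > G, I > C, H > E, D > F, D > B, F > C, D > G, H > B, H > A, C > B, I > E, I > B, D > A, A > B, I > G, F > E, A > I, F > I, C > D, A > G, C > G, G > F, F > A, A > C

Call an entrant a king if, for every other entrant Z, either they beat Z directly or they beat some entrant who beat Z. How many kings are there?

7

A reaches everyone (king).
B cannot reach H, I in two steps.
C reaches everyone (king).
D reaches everyone (king).
E reaches everyone (king).
F reaches everyone (king).
G cannot reach D, H in two steps.
H reaches everyone (king).
I reaches everyone (king).
Kings: A, C, D, E, F, H, I — 7.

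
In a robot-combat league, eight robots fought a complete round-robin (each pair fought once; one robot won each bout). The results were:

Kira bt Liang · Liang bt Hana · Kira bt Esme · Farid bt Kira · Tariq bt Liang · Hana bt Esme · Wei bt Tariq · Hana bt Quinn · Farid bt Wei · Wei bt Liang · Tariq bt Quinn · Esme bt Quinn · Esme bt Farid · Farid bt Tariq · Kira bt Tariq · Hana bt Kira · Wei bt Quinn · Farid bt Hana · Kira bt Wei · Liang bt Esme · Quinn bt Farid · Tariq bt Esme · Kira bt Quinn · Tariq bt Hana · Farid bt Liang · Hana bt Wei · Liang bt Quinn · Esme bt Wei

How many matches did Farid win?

Farid's results: beat Kira, Liang, Wei, Hana, Tariq; lost to Quinn, Esme.
That is 5 wins.

5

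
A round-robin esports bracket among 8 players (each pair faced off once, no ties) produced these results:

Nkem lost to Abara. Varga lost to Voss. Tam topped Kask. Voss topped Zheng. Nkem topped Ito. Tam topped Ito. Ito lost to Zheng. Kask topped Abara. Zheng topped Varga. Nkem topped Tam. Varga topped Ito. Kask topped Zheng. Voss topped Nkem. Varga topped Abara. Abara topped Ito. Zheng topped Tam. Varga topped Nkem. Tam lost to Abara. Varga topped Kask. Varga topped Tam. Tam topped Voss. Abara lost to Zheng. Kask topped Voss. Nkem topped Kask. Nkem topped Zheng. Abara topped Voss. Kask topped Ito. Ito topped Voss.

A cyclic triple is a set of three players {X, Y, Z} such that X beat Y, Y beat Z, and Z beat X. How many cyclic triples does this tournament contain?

16

Win totals: Varga 5, Ito 1, Nkem 4, Tam 3, Zheng 4, Kask 4, Abara 4, Voss 3.
A player with w wins dominates both others in C(w,2) triples; summing gives 10 + 0 + 6 + 3 + 6 + 6 + 6 + 3 = 40 transitive triples.
Total triples C(8,3) = 56, so cyclic triples = 56 − 40 = 16.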